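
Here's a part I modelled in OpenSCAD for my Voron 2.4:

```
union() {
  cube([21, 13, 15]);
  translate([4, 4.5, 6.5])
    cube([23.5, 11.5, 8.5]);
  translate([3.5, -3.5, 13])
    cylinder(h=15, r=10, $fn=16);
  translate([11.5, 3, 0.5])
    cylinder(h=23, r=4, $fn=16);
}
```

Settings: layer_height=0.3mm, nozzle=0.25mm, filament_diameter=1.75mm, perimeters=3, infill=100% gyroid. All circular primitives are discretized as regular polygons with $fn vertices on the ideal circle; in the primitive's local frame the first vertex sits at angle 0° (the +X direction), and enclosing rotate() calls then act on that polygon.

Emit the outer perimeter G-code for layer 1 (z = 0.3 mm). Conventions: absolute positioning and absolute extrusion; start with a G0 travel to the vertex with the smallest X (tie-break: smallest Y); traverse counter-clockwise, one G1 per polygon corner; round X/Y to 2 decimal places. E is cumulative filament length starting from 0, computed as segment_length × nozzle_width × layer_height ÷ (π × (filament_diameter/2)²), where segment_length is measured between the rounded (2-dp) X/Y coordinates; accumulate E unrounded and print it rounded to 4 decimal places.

G0 X0.00 Y0.00 Z0.30
G1 X21.00 Y0.00 E0.6548
G1 X21.00 Y13.00 E1.0602
G1 X0.00 Y13.00 E1.7150
G1 X0.00 Y0.00 E2.1203

At z = 0.3 mm: the cube is present — its section is the full 21×13 rectangle; the cube at (4, 4.5) is not intersected at this z (z outside [6.5, 15]); the cylinder at (3.5, -3.5) is not intersected at this z (z outside [13, 28]); the cylinder at (11.5, 3) is absent (z outside [0.5, 23.5]); Taking the union: only the 21×13 cube is present, so the union is just that shape — 1 connected region. The outline is a single polygon with 4 vertices. Extrusion per mm of travel: 0.25 × 0.3 / (π × 0.875²) = 0.031181. Accumulating E over each segment gives final E = 2.1203.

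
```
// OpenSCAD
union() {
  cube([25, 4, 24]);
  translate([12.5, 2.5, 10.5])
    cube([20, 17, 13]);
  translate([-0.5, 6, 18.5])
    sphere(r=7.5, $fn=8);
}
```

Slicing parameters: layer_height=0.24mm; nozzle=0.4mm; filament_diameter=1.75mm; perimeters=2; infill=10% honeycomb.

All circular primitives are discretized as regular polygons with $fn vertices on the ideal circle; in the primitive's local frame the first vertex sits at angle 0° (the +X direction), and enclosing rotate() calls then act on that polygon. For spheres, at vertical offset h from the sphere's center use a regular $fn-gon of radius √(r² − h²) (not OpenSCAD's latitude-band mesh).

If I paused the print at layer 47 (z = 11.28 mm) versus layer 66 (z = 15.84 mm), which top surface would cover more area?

layer 66 (z = 15.84 mm)

Layer 47 (z = 11.28): the cube is present — its section is the full 25×4 rectangle (area 100.00 mm²); the 20×17 cube at (12.5, 2.5) contributes its full rectangle (area 340.00 mm²); the r=7.5 sphere at (-0.5, 6) contributes a regular 8-gon of circumradius √(7.5²−7.22²) = 2.030 (area = (8/2)·2.030²·sin(360°/8) = 11.66 mm²); Combining (union): the regions partially overlap — summed areas 451.66 mm² minus the doubly-counted overlap 18.75 mm² gives 432.91 mm² — area = 432.91 mm². So its area = 432.91 mm². Layer 66 (z = 15.84): the cube (footprint 25×4) is included at this height (area 100.00 mm²); the cube at (12.5, 2.5) (footprint 20×17) is included at this height (area 340.00 mm²); the sphere at (-0.5, 6): section is a regular 8-gon, circumradius = √(r²−h²) = √(7.5²−2.66²) = 7.012 (area = (8/2)·7.012²·sin(360°/8) = 139.09 mm²); Merging all regions: the regions partially overlap — summed areas 579.09 mm² minus the doubly-counted overlap 37.09 mm² gives 542.00 mm² — area = 542.00 mm². So its area = 542.00 mm². Layer 66 is larger (542.00 vs 432.91 mm²).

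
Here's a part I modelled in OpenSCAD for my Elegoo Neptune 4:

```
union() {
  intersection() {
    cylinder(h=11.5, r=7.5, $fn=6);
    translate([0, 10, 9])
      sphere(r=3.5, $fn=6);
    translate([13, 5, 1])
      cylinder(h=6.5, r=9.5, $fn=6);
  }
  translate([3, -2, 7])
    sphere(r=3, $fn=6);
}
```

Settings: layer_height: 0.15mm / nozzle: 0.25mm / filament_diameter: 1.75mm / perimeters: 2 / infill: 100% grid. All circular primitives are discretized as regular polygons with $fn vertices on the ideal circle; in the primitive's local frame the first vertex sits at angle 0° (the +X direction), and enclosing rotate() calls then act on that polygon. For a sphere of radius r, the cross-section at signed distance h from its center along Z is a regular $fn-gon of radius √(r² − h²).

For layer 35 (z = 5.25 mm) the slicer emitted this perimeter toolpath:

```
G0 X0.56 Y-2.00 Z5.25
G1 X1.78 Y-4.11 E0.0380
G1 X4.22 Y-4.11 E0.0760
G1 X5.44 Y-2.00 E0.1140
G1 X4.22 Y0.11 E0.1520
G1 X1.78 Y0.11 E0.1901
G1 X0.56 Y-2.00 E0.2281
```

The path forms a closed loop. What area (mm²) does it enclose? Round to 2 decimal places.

15.45 mm²

Apply the shoelace formula to the sequence of (X, Y) vertices; enclosed area = 15.45 mm².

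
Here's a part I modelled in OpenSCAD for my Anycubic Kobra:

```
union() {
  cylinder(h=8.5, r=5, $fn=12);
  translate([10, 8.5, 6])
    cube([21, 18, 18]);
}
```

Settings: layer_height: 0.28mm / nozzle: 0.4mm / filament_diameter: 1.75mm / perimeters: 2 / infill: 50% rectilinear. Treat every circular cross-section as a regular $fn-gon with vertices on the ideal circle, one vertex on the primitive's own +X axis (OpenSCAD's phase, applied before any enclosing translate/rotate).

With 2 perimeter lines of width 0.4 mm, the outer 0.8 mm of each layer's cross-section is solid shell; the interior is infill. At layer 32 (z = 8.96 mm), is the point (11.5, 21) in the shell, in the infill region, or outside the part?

infill

At z = 8.96 mm: the cylinder is absent (z outside [0, 8.5]); the cube at (10, 8.5) (footprint 21×18) is included at this height; Combining (union): only the 21×18 cube at (10, 8.5) is present, so the union is just that shape — 1 connected region. Overall, the cross-section is a single solid region. The nearest boundary edge runs (10.00, 26.50)→(10.00, 8.50); distance from the point to it = 1.50 mm. The point is inside the cross-section and 1.50 mm from the nearest boundary — more than the 0.8 mm shell width (2 × 0.4), so it's in the infill interior.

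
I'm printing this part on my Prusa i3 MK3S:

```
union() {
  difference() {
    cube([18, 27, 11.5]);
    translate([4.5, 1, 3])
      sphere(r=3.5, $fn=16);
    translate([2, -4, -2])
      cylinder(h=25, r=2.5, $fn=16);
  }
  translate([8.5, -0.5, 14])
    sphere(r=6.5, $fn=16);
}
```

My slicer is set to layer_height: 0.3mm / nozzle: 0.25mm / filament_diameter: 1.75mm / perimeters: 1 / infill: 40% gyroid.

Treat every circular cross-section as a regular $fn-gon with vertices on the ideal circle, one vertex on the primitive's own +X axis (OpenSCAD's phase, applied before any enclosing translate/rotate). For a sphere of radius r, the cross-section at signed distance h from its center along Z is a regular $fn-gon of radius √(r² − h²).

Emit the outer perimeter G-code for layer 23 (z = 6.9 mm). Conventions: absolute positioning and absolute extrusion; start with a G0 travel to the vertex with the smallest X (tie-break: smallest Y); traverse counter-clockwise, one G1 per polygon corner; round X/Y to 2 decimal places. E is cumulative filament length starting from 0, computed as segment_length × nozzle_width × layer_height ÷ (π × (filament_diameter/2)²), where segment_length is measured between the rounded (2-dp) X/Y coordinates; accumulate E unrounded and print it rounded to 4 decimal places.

G0 X0.00 Y0.00 Z6.90
G1 X18.00 Y0.00 E0.5613
G1 X18.00 Y27.00 E1.4032
G1 X0.00 Y27.00 E1.9644
G1 X0.00 Y0.00 E2.8063

At z = 6.9 mm: the cube is present — its section is the full 18×27 rectangle; the sphere at (4.5, 1) is absent (|z−center|=3.900 > r=3.5); the r=2.5 cylinder at (2, -4) contributes a regular 16-gon of circumradius 2.5; Subtracting the remaining from the first: starting from the 18×27 cube, the r=2.5 cylinder at (2, -4) misses the remaining region (no effect) — 1 connected region; the sphere at (8.5, -0.5) is absent (|z−center|=7.100 > r=6.5); Combining (union): only that combined region is present, so the union is just that shape — 1 connected region. The outline is a single polygon with 4 vertices. Extrusion per mm of travel: 0.25 × 0.3 / (π × 0.875²) = 0.031181. Accumulating E over each segment gives final E = 2.8063.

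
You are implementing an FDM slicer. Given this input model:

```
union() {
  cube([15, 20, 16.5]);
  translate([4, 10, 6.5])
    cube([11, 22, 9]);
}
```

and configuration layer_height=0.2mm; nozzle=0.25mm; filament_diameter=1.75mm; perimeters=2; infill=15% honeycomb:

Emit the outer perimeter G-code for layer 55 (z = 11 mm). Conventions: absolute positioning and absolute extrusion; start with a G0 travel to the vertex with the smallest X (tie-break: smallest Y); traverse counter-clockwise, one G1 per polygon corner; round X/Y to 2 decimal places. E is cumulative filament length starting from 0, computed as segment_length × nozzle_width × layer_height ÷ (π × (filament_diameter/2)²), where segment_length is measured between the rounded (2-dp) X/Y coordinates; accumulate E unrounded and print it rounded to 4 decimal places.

At z = 11 mm: the cube is present — its section is the full 15×20 rectangle; the cube at (4, 10) (footprint 11×22) is included at this height; Merging all regions: the regions partially overlap (shared area 110.00 mm²), so overlapping operands fuse into one piece — 1 connected region. The outline is a single polygon with 6 vertices. Extrusion per mm of travel: 0.25 × 0.2 / (π × 0.875²) = 0.020788. Accumulating E over each segment gives final E = 1.9540.

G0 X0.00 Y0.00 Z11.00
G1 X15.00 Y0.00 E0.3118
G1 X15.00 Y32.00 E0.9770
G1 X4.00 Y32.00 E1.2057
G1 X4.00 Y20.00 E1.4551
G1 X0.00 Y20.00 E1.5383
G1 X0.00 Y0.00 E1.9540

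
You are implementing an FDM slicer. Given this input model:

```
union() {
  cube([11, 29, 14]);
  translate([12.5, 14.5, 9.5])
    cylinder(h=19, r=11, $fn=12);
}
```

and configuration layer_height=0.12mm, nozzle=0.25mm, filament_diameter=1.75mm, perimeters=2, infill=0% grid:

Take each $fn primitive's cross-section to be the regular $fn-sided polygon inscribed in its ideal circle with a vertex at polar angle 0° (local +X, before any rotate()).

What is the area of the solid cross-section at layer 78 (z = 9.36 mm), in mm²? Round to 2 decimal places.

At z = 9.36 mm: the 11×29 cube contributes its full rectangle (area 319.00 mm²); the cylinder at (12.5, 14.5) is not intersected at this z (z outside [9.5, 28.5]); Merging all regions: only the 11×29 cube is present, so the union is just that shape — area = 319.00 mm². Overall, the cross-section is a single solid region. Net area = 319.00 mm².

319.00 mm²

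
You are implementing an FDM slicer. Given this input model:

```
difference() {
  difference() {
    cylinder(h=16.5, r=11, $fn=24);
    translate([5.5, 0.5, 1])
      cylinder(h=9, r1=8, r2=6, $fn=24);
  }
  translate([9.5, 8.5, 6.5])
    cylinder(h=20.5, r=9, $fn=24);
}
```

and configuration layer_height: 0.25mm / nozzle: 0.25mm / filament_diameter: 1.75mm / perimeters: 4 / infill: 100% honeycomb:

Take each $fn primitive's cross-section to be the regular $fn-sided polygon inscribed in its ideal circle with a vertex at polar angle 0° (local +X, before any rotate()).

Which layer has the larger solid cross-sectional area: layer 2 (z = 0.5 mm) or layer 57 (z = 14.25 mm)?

Layer 2 (z = 0.5): the cylinder: section is a regular 24-gon, circumradius r=11 (area = (24/2)·11.000²·sin(360°/24) = 375.81 mm²); the cone at (5.5, 0.5) does not reach this height (z outside [1, 10]); Taking the first minus the rest: none of the subtracted shapes is present at this height, so the r=11 cylinder is unchanged — area = 375.81 mm²; the cylinder at (9.5, 8.5) does not reach this height (z outside [6.5, 27]); After the difference (first − rest): none of the subtracted shapes is present at this height, so the result so far is unchanged — area = 375.81 mm². So its area = 375.81 mm². Layer 57 (z = 14.25): the cylinder: section is a regular 24-gon, circumradius r=11 (area = (24/2)·11.000²·sin(360°/24) = 375.81 mm²); the cone at (5.5, 0.5) does not reach this height (z outside [1, 10]); After the difference (first − rest): none of the subtracted shapes is present at this height, so the r=11 cylinder is unchanged — area = 375.81 mm²; the r=9 cylinder at (9.5, 8.5) contributes a regular 24-gon of circumradius 9 (area = (24/2)·9.000²·sin(360°/24) = 251.57 mm²); Taking the first minus the rest: starting from the result so far (375.81 mm²), the r=9 cylinder at (9.5, 8.5) partially overlaps it — only the 75.07 mm² overlap (of its 251.57 mm²) is removed, clipping the outline — area = 300.73 mm². So its area = 300.73 mm². Layer 2 is larger (375.81 vs 300.73 mm²).

layer 2 (z = 0.5 mm)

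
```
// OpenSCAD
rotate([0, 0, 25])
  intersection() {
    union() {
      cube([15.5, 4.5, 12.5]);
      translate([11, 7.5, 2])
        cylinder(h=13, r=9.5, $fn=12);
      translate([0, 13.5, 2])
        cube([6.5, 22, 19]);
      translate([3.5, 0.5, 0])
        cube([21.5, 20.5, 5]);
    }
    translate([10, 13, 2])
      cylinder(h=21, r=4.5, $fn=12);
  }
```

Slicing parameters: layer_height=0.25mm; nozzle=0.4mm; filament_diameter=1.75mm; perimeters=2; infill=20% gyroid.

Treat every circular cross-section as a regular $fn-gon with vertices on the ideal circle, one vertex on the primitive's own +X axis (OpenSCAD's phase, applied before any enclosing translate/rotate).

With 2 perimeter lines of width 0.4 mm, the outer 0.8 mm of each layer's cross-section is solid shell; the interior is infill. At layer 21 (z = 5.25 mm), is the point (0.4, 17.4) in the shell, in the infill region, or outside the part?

At z = 5.25 mm: the cube (footprint 15.5×4.5) is included at this height; the r=9.5 cylinder at (11, 7.5) contributes a regular 12-gon of circumradius 9.5; the cube at (0, 13.5) (footprint 6.5×22) is included at this height; the cube at (3.5, 0.5) is not intersected at this z (z outside [0, 5]); Taking the union: the regions partially overlap (shared area 56.95 mm²), so overlapping operands fuse into one piece — 1 connected region; the r=4.5 cylinder at (10, 13) gives a regular 12-gon of circumradius 4.5 (constant along its height); Taking the intersection: the r=4.5 cylinder at (10, 13) partially overlaps that combined region; clipping to the common part keeps 57.79 mm² — 1 connected region; (rotated 25° about Z; rotation is an isometry so areas/perimeters/island counts are preserved). Overall, the cross-section is a single solid region. Undo the 25° rotation: the query point maps to (7.716, 15.601) in the un-rotated model frame. The nearest boundary edge runs (6.70, 15.85)→(11.00, 17.00); distance from the point to it = 0.50 mm. The point is inside the cross-section, 0.50 mm from the nearest boundary — within the 0.8 mm shell band (2 × 0.4).

shell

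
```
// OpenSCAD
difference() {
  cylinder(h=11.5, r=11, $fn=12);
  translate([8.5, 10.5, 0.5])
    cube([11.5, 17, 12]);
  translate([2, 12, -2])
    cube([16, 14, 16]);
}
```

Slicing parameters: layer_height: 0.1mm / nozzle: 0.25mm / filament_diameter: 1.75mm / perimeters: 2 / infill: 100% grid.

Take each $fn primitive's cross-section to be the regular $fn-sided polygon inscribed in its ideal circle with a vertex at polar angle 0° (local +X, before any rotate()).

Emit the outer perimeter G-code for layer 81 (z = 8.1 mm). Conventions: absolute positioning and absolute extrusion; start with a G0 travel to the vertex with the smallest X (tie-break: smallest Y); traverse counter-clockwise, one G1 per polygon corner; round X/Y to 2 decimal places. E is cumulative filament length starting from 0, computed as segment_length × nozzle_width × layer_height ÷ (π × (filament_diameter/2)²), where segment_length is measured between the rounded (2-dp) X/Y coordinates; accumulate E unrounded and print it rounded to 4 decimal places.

G0 X-11.00 Y0.00 Z8.10
G1 X-9.53 Y-5.50 E0.0592
G1 X-5.50 Y-9.53 E0.1184
G1 X0.00 Y-11.00 E0.1776
G1 X5.50 Y-9.53 E0.2368
G1 X9.53 Y-5.50 E0.2960
G1 X11.00 Y0.00 E0.3552
G1 X9.53 Y5.50 E0.4143
G1 X5.50 Y9.53 E0.4736
G1 X0.00 Y11.00 E0.5327
G1 X-5.50 Y9.53 E0.5919
G1 X-9.53 Y5.50 E0.6512
G1 X-11.00 Y0.00 E0.7103

At z = 8.1 mm: the cylinder: section is a regular 12-gon, circumradius r=11; the cube at (8.5, 10.5) is present — its section is the full 11.5×17 rectangle; the cube at (2, 12) is present — its section is the full 16×14 rectangle; Subtracting the remaining from the first: starting from the r=11 cylinder, the 11.5×17 cube at (8.5, 10.5) misses the remaining region (no effect); the 16×14 cube at (2, 12) misses the remaining region (no effect) — 1 connected region. The outline is a single polygon with 12 vertices. Extrusion per mm of travel: 0.25 × 0.1 / (π × 0.875²) = 0.010394. Accumulating E over each segment gives final E = 0.7103.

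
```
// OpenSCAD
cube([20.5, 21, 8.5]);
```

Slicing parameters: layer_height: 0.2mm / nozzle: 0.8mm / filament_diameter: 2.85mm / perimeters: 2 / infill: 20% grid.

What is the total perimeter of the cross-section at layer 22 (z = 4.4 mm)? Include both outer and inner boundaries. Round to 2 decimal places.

83.00 mm

At z = 4.4 mm: the cube (footprint 20.5×21) is included at this height (perimeter 83.00 mm). Overall, the cross-section is a single solid region. Total boundary length (outer) = 83.00 mm.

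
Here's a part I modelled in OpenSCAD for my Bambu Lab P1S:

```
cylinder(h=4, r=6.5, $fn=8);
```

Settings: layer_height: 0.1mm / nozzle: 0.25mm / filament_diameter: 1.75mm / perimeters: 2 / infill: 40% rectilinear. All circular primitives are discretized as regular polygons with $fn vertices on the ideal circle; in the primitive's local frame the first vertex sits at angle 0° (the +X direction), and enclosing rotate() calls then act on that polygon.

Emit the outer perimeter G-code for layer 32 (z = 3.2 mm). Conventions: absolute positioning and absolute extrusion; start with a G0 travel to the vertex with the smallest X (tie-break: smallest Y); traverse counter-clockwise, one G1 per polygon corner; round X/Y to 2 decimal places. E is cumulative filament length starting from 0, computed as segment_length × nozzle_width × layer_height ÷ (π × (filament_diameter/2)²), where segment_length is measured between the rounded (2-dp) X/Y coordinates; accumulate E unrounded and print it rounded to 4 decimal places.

G0 X-6.50 Y0.00 Z3.20
G1 X-4.60 Y-4.60 E0.0517
G1 X0.00 Y-6.50 E0.1035
G1 X4.60 Y-4.60 E0.1552
G1 X6.50 Y0.00 E0.2069
G1 X4.60 Y4.60 E0.2586
G1 X0.00 Y6.50 E0.3104
G1 X-4.60 Y4.60 E0.3621
G1 X-6.50 Y0.00 E0.4138

At z = 3.2 mm: the r=6.5 cylinder gives a regular 8-gon of circumradius 6.5 (constant along its height). The outline is a single polygon with 8 vertices. Extrusion per mm of travel: 0.25 × 0.1 / (π × 0.875²) = 0.010394. Accumulating E over each segment gives final E = 0.4138.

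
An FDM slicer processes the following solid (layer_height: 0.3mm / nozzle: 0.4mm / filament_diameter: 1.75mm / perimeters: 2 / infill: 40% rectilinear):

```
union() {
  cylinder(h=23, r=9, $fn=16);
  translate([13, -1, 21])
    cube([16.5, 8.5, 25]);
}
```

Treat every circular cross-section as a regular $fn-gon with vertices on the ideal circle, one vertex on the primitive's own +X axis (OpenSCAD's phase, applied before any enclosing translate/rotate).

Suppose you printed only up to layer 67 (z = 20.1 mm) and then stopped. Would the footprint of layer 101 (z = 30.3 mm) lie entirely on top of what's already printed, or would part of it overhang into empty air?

part overhangs

Compare the two slices. At z = 20.1: the cylinder: section is a regular 16-gon, circumradius r=9 (area = (16/2)·9.000²·sin(360°/16) = 247.98 mm²); the cube at (13, -1) does not reach this height (z outside [21, 46]); Combining (union): only the r=9 cylinder is present, so the union is just that shape — area = 247.98 mm². At z = 30.3: the cylinder is absent (z outside [0, 23]); the cube at (13, -1) is present — its section is the full 16.5×8.5 rectangle (area 140.25 mm²); Taking the union: only the 16.5×8.5 cube at (13, -1) is present, so the union is just that shape — area = 140.25 mm². Checking containment: at z = 30.3 the cross-section extends beyond the z = 20.1 cross-section by about 140.25 mm².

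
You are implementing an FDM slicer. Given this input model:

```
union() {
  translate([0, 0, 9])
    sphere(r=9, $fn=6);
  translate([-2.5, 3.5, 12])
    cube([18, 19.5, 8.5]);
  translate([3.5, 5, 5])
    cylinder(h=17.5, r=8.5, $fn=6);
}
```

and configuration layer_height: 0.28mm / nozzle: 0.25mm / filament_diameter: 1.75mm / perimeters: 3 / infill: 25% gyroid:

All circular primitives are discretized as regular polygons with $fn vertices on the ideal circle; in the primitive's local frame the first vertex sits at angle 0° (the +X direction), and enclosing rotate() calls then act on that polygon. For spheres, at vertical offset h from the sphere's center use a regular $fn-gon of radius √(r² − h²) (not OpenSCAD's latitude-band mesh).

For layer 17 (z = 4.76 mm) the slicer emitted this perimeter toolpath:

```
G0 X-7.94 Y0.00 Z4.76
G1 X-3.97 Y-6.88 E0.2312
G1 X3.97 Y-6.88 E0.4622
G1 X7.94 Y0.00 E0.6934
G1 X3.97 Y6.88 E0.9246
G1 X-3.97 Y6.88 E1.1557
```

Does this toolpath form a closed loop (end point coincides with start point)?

Start point (G0): (-7.94, 0.00). End point (last G1): the path does not return to the start — open.

no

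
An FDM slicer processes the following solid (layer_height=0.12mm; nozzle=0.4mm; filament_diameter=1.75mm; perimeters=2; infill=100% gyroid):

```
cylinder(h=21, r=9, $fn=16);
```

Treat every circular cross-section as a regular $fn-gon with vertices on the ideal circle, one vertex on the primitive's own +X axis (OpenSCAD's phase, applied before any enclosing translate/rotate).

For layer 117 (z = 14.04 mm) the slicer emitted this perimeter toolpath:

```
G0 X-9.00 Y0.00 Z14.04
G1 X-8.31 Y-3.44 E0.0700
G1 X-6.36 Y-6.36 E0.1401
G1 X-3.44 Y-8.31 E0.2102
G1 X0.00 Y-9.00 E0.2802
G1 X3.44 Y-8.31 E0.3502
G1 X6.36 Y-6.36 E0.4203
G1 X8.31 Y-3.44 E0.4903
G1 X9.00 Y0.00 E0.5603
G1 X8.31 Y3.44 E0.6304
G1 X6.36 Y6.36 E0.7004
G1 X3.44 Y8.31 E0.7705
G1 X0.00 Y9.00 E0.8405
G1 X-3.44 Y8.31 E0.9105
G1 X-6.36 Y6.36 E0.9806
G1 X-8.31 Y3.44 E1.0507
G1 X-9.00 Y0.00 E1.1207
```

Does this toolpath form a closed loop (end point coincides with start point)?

Start point (G0): (-9.00, 0.00). End point (last G1): the path returns to the start — closed.

yes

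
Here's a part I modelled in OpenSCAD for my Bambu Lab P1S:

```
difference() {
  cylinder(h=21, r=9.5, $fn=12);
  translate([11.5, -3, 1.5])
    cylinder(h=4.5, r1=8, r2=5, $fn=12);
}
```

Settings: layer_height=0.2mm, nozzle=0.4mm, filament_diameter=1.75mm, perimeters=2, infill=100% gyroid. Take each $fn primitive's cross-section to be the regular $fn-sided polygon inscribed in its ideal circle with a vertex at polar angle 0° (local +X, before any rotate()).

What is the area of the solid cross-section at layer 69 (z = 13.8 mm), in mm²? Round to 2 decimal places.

At z = 13.8 mm: the r=9.5 cylinder gives a regular 12-gon of circumradius 9.5 (constant along its height) (area = (12/2)·9.500²·sin(360°/12) = 270.75 mm²); the cone at (11.5, -3) is not intersected at this z (z outside [1.5, 6]); Subtracting the remaining from the first: none of the subtracted shapes is present at this height, so the r=9.5 cylinder is unchanged — area = 270.75 mm². Overall, the cross-section is a single solid region. Net area = 270.75 mm².

270.75 mm²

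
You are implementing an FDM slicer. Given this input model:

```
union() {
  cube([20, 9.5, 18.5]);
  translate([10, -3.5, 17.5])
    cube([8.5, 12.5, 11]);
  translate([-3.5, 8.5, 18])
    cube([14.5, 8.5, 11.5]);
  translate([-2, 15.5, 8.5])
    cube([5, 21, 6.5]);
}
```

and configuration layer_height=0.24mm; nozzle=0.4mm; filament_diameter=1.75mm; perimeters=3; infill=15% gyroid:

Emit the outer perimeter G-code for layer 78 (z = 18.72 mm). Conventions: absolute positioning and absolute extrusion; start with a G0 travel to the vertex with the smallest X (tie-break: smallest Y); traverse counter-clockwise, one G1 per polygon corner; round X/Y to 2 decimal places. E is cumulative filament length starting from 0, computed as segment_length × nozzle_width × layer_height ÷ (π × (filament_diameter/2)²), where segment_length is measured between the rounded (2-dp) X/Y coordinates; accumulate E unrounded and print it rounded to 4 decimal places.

At z = 18.72 mm: the cube is not intersected at this z (z outside [0, 18.5]); the cube at (10, -3.5) (footprint 8.5×12.5) is included at this height; the 14.5×8.5 cube at (-3.5, 8.5) contributes its full rectangle; the cube at (-2, 15.5) is absent (z outside [8.5, 15]); Combining (union): the regions partially overlap (shared area 0.50 mm²), so overlapping operands fuse into one piece — 1 connected region. The outline is a single polygon with 8 vertices. Extrusion per mm of travel: 0.4 × 0.24 / (π × 0.875²) = 0.039912. Accumulating E over each segment gives final E = 3.3925.

G0 X-3.50 Y8.50 Z18.72
G1 X10.00 Y8.50 E0.5388
G1 X10.00 Y-3.50 E1.0178
G1 X18.50 Y-3.50 E1.3570
G1 X18.50 Y9.00 E1.8559
G1 X11.00 Y9.00 E2.1553
G1 X11.00 Y17.00 E2.4746
G1 X-3.50 Y17.00 E3.0533
G1 X-3.50 Y8.50 E3.3925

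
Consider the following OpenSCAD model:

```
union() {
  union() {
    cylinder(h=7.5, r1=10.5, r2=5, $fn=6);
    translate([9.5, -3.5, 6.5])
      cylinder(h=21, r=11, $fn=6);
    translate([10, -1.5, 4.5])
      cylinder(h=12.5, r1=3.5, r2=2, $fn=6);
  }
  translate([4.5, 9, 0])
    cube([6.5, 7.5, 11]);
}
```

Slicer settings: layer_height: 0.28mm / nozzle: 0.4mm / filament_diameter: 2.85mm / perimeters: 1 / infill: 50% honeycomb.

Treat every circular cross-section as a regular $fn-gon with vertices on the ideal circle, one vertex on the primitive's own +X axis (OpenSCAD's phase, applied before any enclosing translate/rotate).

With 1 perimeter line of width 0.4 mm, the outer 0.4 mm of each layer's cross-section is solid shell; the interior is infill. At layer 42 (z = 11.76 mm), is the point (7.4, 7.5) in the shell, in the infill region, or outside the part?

At z = 11.76 mm: the cone does not reach this height (z outside [0, 7.5]); the r=11 cylinder at (9.5, -3.5) contributes a regular 6-gon of circumradius 11; the cone at (10, -1.5) (r1=3.5→r2=2) has section circumradius 2.629 here — a regular 6-gon; Combining (union): the cone at (10, -1.5) lies entirely inside the r=11 cylinder at (9.5, -3.5), so the union is just the r=11 cylinder at (9.5, -3.5) — 1 connected region; the cube at (4.5, 9) is absent (z outside [0, 11]); Combining (union): only the result so far is present, so the union is just that shape — 1 connected region. Overall, the cross-section is a single solid region. The nearest boundary edge runs (4.00, 6.03)→(15.00, 6.03); distance from the point to it = 1.47 mm. The point is not inside any of the regions above, so it lies outside the cross-section (1.47 mm from the nearest boundary).

outside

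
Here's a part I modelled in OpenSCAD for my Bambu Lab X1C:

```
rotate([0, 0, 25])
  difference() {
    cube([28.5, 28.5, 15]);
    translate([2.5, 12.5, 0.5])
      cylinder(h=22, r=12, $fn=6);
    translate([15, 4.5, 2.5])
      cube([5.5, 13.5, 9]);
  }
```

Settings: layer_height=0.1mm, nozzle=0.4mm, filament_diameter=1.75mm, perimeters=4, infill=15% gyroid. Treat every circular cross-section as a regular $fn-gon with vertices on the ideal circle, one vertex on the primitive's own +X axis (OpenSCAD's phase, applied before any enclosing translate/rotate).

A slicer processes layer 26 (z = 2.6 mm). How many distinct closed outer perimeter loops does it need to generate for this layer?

At z = 2.6 mm: the cube is present — its section is the full 28.5×28.5 rectangle; the r=12 cylinder at (2.5, 12.5) gives a regular 6-gon of circumradius 12 (constant along its height); the 5.5×13.5 cube at (15, 4.5) contributes its full rectangle; Subtracting the remaining from the first: starting from the 28.5×28.5 cube, the r=12 cylinder at (2.5, 12.5) partially overlaps it — only the 239.02 mm² overlap (of its 374.12 mm²) is removed, clipping the outline; the 5.5×13.5 cube at (15, 4.5) lies wholly inside it (removes its full 74.25 mm² and its 38.00 mm outline becomes a hole wall) — 1 connected region with 1 hole; (whole slice rotated 25° about Z — lengths, areas and connectivity unchanged). The result has 1 disconnected region.

1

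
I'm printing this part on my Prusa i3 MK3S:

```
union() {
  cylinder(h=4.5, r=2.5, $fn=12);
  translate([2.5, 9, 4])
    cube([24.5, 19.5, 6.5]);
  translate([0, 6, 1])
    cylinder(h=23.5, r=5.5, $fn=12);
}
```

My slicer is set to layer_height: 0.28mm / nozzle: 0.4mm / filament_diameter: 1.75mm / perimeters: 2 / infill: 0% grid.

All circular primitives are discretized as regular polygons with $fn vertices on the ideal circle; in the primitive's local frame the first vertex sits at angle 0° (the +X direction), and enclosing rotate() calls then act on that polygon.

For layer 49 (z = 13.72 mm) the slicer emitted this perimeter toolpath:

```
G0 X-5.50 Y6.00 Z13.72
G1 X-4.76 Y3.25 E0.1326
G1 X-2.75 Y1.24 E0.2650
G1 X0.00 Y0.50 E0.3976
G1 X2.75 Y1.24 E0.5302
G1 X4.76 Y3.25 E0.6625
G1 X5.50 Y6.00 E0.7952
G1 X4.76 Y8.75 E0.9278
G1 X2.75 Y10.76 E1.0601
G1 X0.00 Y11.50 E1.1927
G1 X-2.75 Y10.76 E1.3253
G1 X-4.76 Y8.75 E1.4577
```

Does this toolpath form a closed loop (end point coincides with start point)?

Start point (G0): (-5.50, 6.00). End point (last G1): the path does not return to the start — open.

no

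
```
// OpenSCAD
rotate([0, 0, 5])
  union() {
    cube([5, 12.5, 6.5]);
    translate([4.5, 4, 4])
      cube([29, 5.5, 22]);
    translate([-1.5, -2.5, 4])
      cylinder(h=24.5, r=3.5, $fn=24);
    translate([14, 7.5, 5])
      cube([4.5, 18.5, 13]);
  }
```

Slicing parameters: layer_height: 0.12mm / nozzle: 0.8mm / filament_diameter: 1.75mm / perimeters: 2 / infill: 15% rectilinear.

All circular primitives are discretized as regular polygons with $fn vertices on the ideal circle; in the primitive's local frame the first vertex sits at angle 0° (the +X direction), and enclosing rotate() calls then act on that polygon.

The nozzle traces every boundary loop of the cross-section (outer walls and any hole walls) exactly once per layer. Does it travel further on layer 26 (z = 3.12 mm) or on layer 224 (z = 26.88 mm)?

Layer 26 (z = 3.12): the 5×12.5 cube contributes its full rectangle (perimeter 35.00 mm); the cube at (4.5, 4) does not reach this height (z outside [4, 26]); the cylinder at (-1.5, -2.5) is not intersected at this z (z outside [4, 28.5]); the cube at (14, 7.5) is absent (z outside [5, 18]); Merging all regions: only the 5×12.5 cube is present, so the union is just that shape — boundary = 35.00 mm; (rotated 5° about Z; rotation is an isometry so areas/perimeters/island counts are preserved). So its perimeter = 35.00 mm. Layer 224 (z = 26.88): the cube does not reach this height (z outside [0, 6.5]); the cube at (4.5, 4) is absent (z outside [4, 26]); the cylinder at (-1.5, -2.5): section is a regular 24-gon, circumradius r=3.5 (perimeter = 2·24·3.500·sin(180°/24) = 21.93 mm); the cube at (14, 7.5) is not intersected at this z (z outside [5, 18]); Merging all regions: only the r=3.5 cylinder at (-1.5, -2.5) is present, so the union is just that shape — boundary = 21.93 mm; (rotated 5° about Z; rotation is an isometry so areas/perimeters/island counts are preserved). So its perimeter = 21.93 mm. Layer 26 is larger (35.00 vs 21.93 mm).

layer 26 (z = 3.12 mm)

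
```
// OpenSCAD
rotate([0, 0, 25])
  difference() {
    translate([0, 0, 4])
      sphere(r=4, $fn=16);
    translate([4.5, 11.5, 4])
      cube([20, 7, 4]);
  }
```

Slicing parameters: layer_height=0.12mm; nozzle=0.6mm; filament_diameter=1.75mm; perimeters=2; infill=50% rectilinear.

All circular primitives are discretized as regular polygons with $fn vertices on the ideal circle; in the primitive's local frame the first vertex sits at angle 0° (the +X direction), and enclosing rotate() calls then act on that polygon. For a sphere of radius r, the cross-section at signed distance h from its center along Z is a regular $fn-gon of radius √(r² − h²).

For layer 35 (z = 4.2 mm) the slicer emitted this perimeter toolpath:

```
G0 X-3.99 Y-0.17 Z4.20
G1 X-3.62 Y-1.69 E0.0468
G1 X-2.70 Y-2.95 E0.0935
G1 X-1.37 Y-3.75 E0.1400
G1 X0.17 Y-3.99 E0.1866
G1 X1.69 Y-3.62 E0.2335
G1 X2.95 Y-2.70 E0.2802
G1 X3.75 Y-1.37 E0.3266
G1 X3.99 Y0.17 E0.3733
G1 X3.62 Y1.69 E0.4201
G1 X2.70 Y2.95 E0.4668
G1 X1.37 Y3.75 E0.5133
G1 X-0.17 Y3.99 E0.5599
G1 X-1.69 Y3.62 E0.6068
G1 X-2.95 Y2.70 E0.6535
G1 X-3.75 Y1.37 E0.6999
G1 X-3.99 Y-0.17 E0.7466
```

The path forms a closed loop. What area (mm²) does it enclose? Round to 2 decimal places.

48.86 mm²

Apply the shoelace formula to the sequence of (X, Y) vertices; enclosed area = 48.86 mm².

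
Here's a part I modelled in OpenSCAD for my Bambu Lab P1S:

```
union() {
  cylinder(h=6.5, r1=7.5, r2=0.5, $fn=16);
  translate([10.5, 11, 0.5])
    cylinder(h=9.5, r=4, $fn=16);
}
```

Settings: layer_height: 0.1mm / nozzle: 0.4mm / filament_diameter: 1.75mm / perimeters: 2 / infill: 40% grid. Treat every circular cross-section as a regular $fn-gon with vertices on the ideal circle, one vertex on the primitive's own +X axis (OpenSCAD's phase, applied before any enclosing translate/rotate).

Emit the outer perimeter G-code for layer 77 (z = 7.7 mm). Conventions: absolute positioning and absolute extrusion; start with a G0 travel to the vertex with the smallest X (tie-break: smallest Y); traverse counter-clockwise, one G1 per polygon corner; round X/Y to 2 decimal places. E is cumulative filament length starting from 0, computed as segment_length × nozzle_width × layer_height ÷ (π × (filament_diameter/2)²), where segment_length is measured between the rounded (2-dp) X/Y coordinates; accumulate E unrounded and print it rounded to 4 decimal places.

G0 X6.50 Y11.00 Z7.70
G1 X6.80 Y9.47 E0.0259
G1 X7.67 Y8.17 E0.0519
G1 X8.97 Y7.30 E0.0780
G1 X10.50 Y7.00 E0.1039
G1 X12.03 Y7.30 E0.1298
G1 X13.33 Y8.17 E0.1558
G1 X14.20 Y9.47 E0.1818
G1 X14.50 Y11.00 E0.2078
G1 X14.20 Y12.53 E0.2337
G1 X13.33 Y13.83 E0.2597
G1 X12.03 Y14.70 E0.2857
G1 X10.50 Y15.00 E0.3117
G1 X8.97 Y14.70 E0.3376
G1 X7.67 Y13.83 E0.3636
G1 X6.80 Y12.53 E0.3896
G1 X6.50 Y11.00 E0.4155

At z = 7.7 mm: the cone is absent (z outside [0, 6.5]); the r=4 cylinder at (10.5, 11) contributes a regular 16-gon of circumradius 4; Combining (union): only the r=4 cylinder at (10.5, 11) is present, so the union is just that shape — 1 connected region. The outline is a single polygon with 16 vertices. Extrusion per mm of travel: 0.4 × 0.1 / (π × 0.875²) = 0.016630. Accumulating E over each segment gives final E = 0.4155.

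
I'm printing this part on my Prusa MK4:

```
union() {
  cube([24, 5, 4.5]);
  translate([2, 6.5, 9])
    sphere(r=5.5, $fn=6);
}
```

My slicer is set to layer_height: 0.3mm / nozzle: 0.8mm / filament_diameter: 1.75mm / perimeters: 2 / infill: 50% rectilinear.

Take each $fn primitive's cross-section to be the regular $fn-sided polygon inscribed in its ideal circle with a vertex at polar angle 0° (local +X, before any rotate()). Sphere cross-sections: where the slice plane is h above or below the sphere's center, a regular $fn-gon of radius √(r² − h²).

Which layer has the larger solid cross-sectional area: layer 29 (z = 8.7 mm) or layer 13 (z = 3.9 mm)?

layer 13 (z = 3.9 mm)

Layer 29 (z = 8.7): the cube does not reach this height (z outside [0, 4.5]); the r=5.5 sphere at (2, 6.5) contributes a regular 6-gon of circumradius √(5.5²−0.3²) = 5.492 (area = (6/2)·5.492²·sin(360°/6) = 78.36 mm²); Merging all regions: only the r=5.5 sphere at (2, 6.5) is present, so the union is just that shape — area = 78.36 mm². So its area = 78.36 mm². Layer 13 (z = 3.9): the cube (footprint 24×5) is included at this height (area 120.00 mm²); the sphere at (2, 6.5): section is a regular 6-gon, circumradius = √(r²−h²) = √(5.5²−5.1²) = 2.059 (area = (6/2)·2.059²·sin(360°/6) = 11.02 mm²); Merging all regions: the regions partially overlap — summed areas 131.02 mm² minus the doubly-counted overlap 0.63 mm² gives 130.39 mm² — area = 130.39 mm². So its area = 130.39 mm². Layer 13 is larger (130.39 vs 78.36 mm²).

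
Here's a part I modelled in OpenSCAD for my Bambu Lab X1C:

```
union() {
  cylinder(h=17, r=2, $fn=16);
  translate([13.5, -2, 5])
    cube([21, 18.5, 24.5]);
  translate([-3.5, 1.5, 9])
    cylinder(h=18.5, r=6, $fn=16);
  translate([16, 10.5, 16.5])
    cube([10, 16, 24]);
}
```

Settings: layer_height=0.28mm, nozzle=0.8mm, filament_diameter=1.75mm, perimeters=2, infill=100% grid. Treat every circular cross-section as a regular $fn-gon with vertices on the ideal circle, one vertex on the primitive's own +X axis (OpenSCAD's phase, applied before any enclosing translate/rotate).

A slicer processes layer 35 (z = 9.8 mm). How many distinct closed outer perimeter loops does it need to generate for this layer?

2

At z = 9.8 mm: the r=2 cylinder gives a regular 16-gon of circumradius 2 (constant along its height); the cube at (13.5, -2) is present — its section is the full 21×18.5 rectangle; the cylinder at (-3.5, 1.5): section is a regular 16-gon, circumradius r=6; the cube at (16, 10.5) is absent (z outside [16.5, 40.5]); Combining (union): the regions partially overlap (shared area 12.25 mm²), so overlapping operands fuse into one piece — 2 connected regions. The result has 2 disconnected regions.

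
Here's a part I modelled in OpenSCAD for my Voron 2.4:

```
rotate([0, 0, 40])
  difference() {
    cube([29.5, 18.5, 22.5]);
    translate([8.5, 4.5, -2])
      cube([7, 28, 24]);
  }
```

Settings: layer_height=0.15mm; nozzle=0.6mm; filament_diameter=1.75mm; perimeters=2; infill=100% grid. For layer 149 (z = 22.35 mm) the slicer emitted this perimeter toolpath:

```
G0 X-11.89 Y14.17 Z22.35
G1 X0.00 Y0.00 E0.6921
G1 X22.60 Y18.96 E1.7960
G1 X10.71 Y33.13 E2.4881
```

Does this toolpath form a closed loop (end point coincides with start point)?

no

Start point (G0): (-11.89, 14.17). End point (last G1): the path does not return to the start — open.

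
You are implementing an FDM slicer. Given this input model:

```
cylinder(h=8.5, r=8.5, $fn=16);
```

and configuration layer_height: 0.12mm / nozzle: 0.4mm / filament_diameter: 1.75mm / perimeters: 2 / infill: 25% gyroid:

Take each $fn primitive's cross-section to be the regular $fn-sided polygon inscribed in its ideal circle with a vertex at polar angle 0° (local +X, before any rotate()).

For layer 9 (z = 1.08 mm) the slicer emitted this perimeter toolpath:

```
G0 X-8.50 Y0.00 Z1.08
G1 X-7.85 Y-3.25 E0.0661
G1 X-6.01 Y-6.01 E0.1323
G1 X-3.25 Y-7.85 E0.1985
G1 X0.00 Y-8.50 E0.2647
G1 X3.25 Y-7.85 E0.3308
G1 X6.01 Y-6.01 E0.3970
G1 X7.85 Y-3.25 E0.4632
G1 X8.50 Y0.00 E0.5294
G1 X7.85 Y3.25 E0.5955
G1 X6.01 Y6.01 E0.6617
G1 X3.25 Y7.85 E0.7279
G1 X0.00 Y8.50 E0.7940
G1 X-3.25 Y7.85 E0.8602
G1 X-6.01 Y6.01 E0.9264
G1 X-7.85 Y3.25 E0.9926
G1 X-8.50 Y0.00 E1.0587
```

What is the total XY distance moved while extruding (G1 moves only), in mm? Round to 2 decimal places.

Sum the Euclidean lengths of each G1 segment: total = 53.05 mm.

53.05 mm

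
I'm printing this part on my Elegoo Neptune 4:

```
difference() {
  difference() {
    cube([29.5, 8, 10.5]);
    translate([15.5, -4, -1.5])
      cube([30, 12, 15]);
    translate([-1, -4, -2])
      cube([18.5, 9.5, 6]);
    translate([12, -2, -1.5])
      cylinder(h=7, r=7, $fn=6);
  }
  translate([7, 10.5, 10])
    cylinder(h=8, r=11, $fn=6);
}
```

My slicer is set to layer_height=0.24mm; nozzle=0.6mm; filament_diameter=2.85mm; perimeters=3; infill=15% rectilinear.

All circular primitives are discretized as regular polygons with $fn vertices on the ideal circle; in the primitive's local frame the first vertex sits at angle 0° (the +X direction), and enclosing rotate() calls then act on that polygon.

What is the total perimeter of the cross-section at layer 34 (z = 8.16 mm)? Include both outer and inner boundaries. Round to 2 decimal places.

47.00 mm

At z = 8.16 mm: the 29.5×8 cube contributes its full rectangle (perimeter 75.00 mm); the cube at (15.5, -4) is present — its section is the full 30×12 rectangle (perimeter 84.00 mm); the cube at (-1, -4) does not reach this height (z outside [-2, 4]); the cylinder at (12, -2) is absent (z outside [-1.5, 5.5]); After the difference (first − rest): starting from the 29.5×8 cube, the 30×12 cube at (15.5, -4) partially overlaps it — only the 112.00 mm² overlap (of its 360.00 mm²) is removed, clipping the outline — boundary = 47.00 mm; the cylinder at (7, 10.5) is absent (z outside [10, 18]); Subtracting the remaining from the first: none of the subtracted shapes is present at this height, so the result so far is unchanged — boundary = 47.00 mm. Overall, the cross-section is a single solid region. Total boundary length (outer) = 47.00 mm.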